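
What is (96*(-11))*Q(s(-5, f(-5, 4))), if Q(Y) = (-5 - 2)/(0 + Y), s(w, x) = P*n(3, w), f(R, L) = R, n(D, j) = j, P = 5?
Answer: -7392/25 ≈ -295.68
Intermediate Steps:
s(w, x) = 5*w
Q(Y) = -7/Y
(96*(-11))*Q(s(-5, f(-5, 4))) = (96*(-11))*(-7/(5*(-5))) = -(-7392)/(-25) = -(-7392)*(-1)/25 = -1056*7/25 = -7392/25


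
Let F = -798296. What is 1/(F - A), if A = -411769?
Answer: -1/386527 ≈ -2.5871e-6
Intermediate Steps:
1/(F - A) = 1/(-798296 - 1*(-411769)) = 1/(-798296 + 411769) = 1/(-386527) = -1/386527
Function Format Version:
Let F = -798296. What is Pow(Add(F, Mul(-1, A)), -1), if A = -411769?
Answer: Rational(-1, 386527) ≈ -2.5871e-6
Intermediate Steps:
Pow(Add(F, Mul(-1, A)), -1) = Pow(Add(-798296, Mul(-1, -411769)), -1) = Pow(Add(-798296, 411769), -1) = Pow(-386527, -1) = Rational(-1, 386527)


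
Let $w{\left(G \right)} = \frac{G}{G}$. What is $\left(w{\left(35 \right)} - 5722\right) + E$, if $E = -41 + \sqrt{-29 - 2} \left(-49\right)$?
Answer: $-5762 - 49 i \sqrt{31} \approx -5762.0 - 272.82 i$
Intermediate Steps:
$w{\left(G \right)} = 1$
$E = -41 - 49 i \sqrt{31}$ ($E = -41 + \sqrt{-31} \left(-49\right) = -41 + i \sqrt{31} \left(-49\right) = -41 - 49 i \sqrt{31} \approx -41.0 - 272.82 i$)
$\left(w{\left(35 \right)} - 5722\right) + E = \left(1 - 5722\right) - \left(41 + 49 i \sqrt{31}\right) = -5721 - \left(41 + 49 i \sqrt{31}\right) = -5762 - 49 i \sqrt{31}$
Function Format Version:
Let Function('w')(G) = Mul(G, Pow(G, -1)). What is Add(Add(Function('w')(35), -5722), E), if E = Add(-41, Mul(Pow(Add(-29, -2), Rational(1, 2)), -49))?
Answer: Add(-5762, Mul(-49, I, Pow(31, Rational(1, 2)))) ≈ Add(-5762.0, Mul(-272.82, I))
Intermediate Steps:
Function('w')(G) = 1
E = Add(-41, Mul(-49, I, Pow(31, Rational(1, 2)))) (E = Add(-41, Mul(Pow(-31, Rational(1, 2)), -49)) = Add(-41, Mul(Mul(I, Pow(31, Rational(1, 2))), -49)) = Add(-41, Mul(-49, I, Pow(31, Rational(1, 2)))) ≈ Add(-41.000, Mul(-272.82, I)))
Add(Add(Function('w')(35), -5722), E) = Add(Add(1, -5722), Add(-41, Mul(-49, I, Pow(31, Rational(1, 2))))) = Add(-5721, Add(-41, Mul(-49, I, Pow(31, Rational(1, 2))))) = Add(-5762, Mul(-49, I, Pow(31, Rational(1, 2))))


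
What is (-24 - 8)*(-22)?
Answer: 704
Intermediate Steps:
(-24 - 8)*(-22) = -32*(-22) = 704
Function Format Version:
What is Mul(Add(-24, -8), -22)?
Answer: 704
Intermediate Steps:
Mul(Add(-24, -8), -22) = Mul(-32, -22) = 704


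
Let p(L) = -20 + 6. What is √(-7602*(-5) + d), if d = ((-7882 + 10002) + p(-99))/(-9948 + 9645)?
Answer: 2*√96917277/101 ≈ 194.94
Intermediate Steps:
p(L) = -14
d = -702/101 (d = ((-7882 + 10002) - 14)/(-9948 + 9645) = (2120 - 14)/(-303) = 2106*(-1/303) = -702/101 ≈ -6.9505)
√(-7602*(-5) + d) = √(-7602*(-5) - 702/101) = √(38010 - 702/101) = √(3838308/101) = 2*√96917277/101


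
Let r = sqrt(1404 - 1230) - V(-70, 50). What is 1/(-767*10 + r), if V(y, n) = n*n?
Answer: -1695/17238121 - sqrt(174)/103428726 ≈ -9.8456e-5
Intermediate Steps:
V(y, n) = n**2
r = -2500 + sqrt(174) (r = sqrt(1404 - 1230) - 1*50**2 = sqrt(174) - 1*2500 = sqrt(174) - 2500 = -2500 + sqrt(174) ≈ -2486.8)
1/(-767*10 + r) = 1/(-767*10 + (-2500 + sqrt(174))) = 1/(-7670 + (-2500 + sqrt(174))) = 1/(-10170 + sqrt(174))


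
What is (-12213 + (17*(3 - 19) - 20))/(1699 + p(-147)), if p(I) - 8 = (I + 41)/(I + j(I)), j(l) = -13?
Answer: -1000400/136613 ≈ -7.3229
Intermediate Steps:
p(I) = 8 + (41 + I)/(-13 + I) (p(I) = 8 + (I + 41)/(I - 13) = 8 + (41 + I)/(-13 + I))
(-12213 + (17*(3 - 19) - 20))/(1699 + p(-147)) = (-12213 + (17*(3 - 19) - 20))/(1699 + 9*(-7 - 147)/(-13 - 147)) = (-12213 + (17*(-16) - 20))/(1699 + 9*(-154)/(-160)) = (-12213 + (-272 - 20))/(1699 + 9*(-1/160)*(-154)) = (-12213 - 292)/(1699 + 693/80) = -12505/136613/80 = -12505*80/136613 = -1000400/136613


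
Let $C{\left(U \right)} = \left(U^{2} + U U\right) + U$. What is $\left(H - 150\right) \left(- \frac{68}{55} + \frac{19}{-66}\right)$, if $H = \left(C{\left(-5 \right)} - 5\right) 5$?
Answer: $- \frac{2515}{33} \approx -76.212$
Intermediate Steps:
$C{\left(U \right)} = U + 2 U^{2}$ ($C{\left(U \right)} = \left(U^{2} + U^{2}\right) + U = 2 U^{2} + U = U + 2 U^{2}$)
$H = 200$ ($H = \left(- 5 \left(1 + 2 \left(-5\right)\right) - 5\right) 5 = \left(- 5 \left(1 - 10\right) - 5\right) 5 = \left(\left(-5\right) \left(-9\right) - 5\right) 5 = \left(45 - 5\right) 5 = 40 \cdot 5 = 200$)
$\left(H - 150\right) \left(- \frac{68}{55} + \frac{19}{-66}\right) = \left(200 - 150\right) \left(- \frac{68}{55} + \frac{19}{-66}\right) = 50 \left(\left(-68\right) \frac{1}{55} + 19 \left(- \frac{1}{66}\right)\right) = 50 \left(- \frac{68}{55} - \frac{19}{66}\right) = 50 \left(- \frac{503}{330}\right) = - \frac{2515}{33}$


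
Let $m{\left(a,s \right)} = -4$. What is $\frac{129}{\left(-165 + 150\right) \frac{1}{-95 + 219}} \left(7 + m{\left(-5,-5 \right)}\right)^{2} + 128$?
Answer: $- \frac{47348}{5} \approx -9469.6$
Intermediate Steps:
$\frac{129}{\left(-165 + 150\right) \frac{1}{-95 + 219}} \left(7 + m{\left(-5,-5 \right)}\right)^{2} + 128 = \frac{129}{\left(-165 + 150\right) \frac{1}{-95 + 219}} \left(7 - 4\right)^{2} + 128 = \frac{129}{\left(-15\right) \frac{1}{124}} \cdot 3^{2} + 128 = \frac{129}{\left(-15\right) \frac{1}{124}} \cdot 9 + 128 = \frac{129}{- \frac{15}{124}} \cdot 9 + 128 = 129 \left(- \frac{124}{15}\right) 9 + 128 = \left(- \frac{5332}{5}\right) 9 + 128 = - \frac{47988}{5} + 128 = - \frac{47348}{5}$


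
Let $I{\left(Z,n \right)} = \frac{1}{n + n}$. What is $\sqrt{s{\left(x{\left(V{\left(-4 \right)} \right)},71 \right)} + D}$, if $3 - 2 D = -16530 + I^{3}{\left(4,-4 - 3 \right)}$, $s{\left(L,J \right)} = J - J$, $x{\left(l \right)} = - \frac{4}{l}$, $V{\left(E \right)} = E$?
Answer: $\frac{\sqrt{317565871}}{196} \approx 90.92$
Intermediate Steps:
$s{\left(L,J \right)} = 0$
$I{\left(Z,n \right)} = \frac{1}{2 n}$
$D = \frac{45366553}{5488}$ ($D = \frac{3}{2} - \frac{-16530 + \left(\frac{1}{2 \left(-4 - 3\right)}\right)^{3}}{2} = \frac{3}{2} - \frac{-16530 + \left(\frac{1}{2 \left(-7\right)}\right)^{3}}{2} = \frac{3}{2} - \frac{-16530 + \left(\frac{1}{2} \left(- \frac{1}{7}\right)\right)^{3}}{2} = \frac{3}{2} - \frac{-16530 + \left(- \frac{1}{14}\right)^{3}}{2} = \frac{3}{2} - \frac{-16530 - \frac{1}{2744}}{2} = \frac{3}{2} - - \frac{45358321}{5488} = \frac{3}{2} + \frac{45358321}{5488} = \frac{45366553}{5488} \approx 8266.5$)
$\sqrt{s{\left(x{\left(V{\left(-4 \right)} \right)},71 \right)} + D} = \sqrt{0 + \frac{45366553}{5488}} = \sqrt{\frac{45366553}{5488}} = \frac{\sqrt{317565871}}{196}$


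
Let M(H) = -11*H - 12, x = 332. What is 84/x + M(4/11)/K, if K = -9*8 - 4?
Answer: 731/1577 ≈ 0.46354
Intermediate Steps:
K = -76 (K = -72 - 4 = -76)
M(H) = -12 - 11*H
84/x + M(4/11)/K = 84/332 + (-12 - 44/11)/(-76) = 84*(1/332) + (-12 - 44/11)*(-1/76) = 21/83 + (-12 - 11*4/11)*(-1/76) = 21/83 + (-12 - 4)*(-1/76) = 21/83 - 16*(-1/76) = 21/83 + 4/19 = 731/1577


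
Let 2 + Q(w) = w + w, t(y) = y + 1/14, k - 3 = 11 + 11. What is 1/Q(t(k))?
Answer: 7/337 ≈ 0.020772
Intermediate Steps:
k = 25 (k = 3 + (11 + 11) = 3 + 22 = 25)
t(y) = 1/14 + y (t(y) = y + 1/14 = 1/14 + y)
Q(w) = -2 + 2*w (Q(w) = -2 + (w + w) = -2 + 2*w)
1/Q(t(k)) = 1/(-2 + 2*(1/14 + 25)) = 1/(-2 + 2*(351/14)) = 1/(-2 + 351/7) = 1/(337/7) = 7/337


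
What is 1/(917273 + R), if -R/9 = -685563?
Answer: 1/7087340 ≈ 1.4110e-7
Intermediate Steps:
R = 6170067 (R = -9*(-685563) = 6170067)
1/(917273 + R) = 1/(917273 + 6170067) = 1/7087340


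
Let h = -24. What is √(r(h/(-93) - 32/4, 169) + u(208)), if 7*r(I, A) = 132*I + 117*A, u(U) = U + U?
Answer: √145727435/217 ≈ 55.630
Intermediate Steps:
u(U) = 2*U
r(I, A) = 117*A/7 + 132*I/7 (r(I, A) = (132*I + 117*A)/7 = (117*A + 132*I)/7 = 117*A/7 + 132*I/7)
√(r(h/(-93) - 32/4, 169) + u(208)) = √(((117/7)*169 + 132*(-24/(-93) - 32/4)/7) + 2*208) = √((19773/7 + 132*(-24*(-1/93) - 32*¼)/7) + 416) = √((19773/7 + 132*(8/31 - 8)/7) + 416) = √((19773/7 + (132/7)*(-240/31)) + 416) = √((19773/7 - 31680/217) + 416) = √(581283/217 + 416) = √(671555/217) = √145727435/217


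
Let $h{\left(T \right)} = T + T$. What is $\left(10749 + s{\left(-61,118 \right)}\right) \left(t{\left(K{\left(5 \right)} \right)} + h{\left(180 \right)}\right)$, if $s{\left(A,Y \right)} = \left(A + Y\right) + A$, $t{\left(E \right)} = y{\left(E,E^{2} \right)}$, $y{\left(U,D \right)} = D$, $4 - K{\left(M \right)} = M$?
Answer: $3878945$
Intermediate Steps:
$K{\left(M \right)} = 4 - M$
$h{\left(T \right)} = 2 T$
$t{\left(E \right)} = E^{2}$
$s{\left(A,Y \right)} = Y + 2 A$
$\left(10749 + s{\left(-61,118 \right)}\right) \left(t{\left(K{\left(5 \right)} \right)} + h{\left(180 \right)}\right) = \left(10749 + \left(118 + 2 \left(-61\right)\right)\right) \left(\left(4 - 5\right)^{2} + 2 \cdot 180\right) = \left(10749 + \left(118 - 122\right)\right) \left(\left(4 - 5\right)^{2} + 360\right) = \left(10749 - 4\right) \left(\left(-1\right)^{2} + 360\right) = 10745 \left(1 + 360\right) = 10745 \cdot 361 = 3878945$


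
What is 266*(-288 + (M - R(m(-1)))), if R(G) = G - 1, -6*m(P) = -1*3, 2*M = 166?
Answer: -54397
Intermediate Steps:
M = 83 (M = (1/2)*166 = 83)
m(P) = 1/2 (m(P) = -(-1)*3/6 = -1/6*(-3) = 1/2)
R(G) = -1 + G
266*(-288 + (M - R(m(-1)))) = 266*(-288 + (83 - (-1 + 1/2))) = 266*(-288 + (83 - 1*(-1/2))) = 266*(-288 + (83 + 1/2)) = 266*(-288 + 167/2) = 266*(-409/2) = -54397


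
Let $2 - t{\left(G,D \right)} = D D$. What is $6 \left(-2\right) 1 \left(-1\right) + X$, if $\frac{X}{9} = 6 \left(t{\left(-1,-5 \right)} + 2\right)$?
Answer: $-1122$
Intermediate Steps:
$t{\left(G,D \right)} = 2 - D^{2}$ ($t{\left(G,D \right)} = 2 - D D = 2 - D^{2}$)
$X = -1134$ ($X = 9 \cdot 6 \left(\left(2 - \left(-5\right)^{2}\right) + 2\right) = 9 \cdot 6 \left(\left(2 - 25\right) + 2\right) = 9 \cdot 6 \left(-23 + 2\right) = 9 \cdot 6 \left(-21\right) = 9 \left(-126\right) = -1134$)
$6 \left(-2\right) 1 \left(-1\right) + X = 6 \left(-2\right) 1 \left(-1\right) - 1134 = 6 \left(\left(-2\right) \left(-1\right)\right) - 1134 = 6 \cdot 2 - 1134 = 12 - 1134 = -1122$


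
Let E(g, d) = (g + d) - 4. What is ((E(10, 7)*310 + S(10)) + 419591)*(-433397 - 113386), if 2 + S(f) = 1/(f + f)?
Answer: -4632553900323/20 ≈ -2.3163e+11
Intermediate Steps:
E(g, d) = -4 + d + g (E(g, d) = (d + g) - 4 = -4 + d + g)
S(f) = -2 + 1/(2*f) (S(f) = -2 + 1/(f + f) = -2 + 1/(2*f))
((E(10, 7)*310 + S(10)) + 419591)*(-433397 - 113386) = (((-4 + 7 + 10)*310 + (-2 + (½)/10)) + 419591)*(-433397 - 113386) = ((13*310 + (-2 + (½)*(⅒))) + 419591)*(-546783) = ((4030 + (-2 + 1/20)) + 419591)*(-546783) = ((4030 - 39/20) + 419591)*(-546783) = (80561/20 + 419591)*(-546783) = (8472381/20)*(-546783) = -4632553900323/20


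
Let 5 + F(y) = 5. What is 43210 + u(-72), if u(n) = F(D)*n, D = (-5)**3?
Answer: 43210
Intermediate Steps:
D = -125
F(y) = 0 (F(y) = -5 + 5 = 0)
u(n) = 0 (u(n) = 0*n = 0)
43210 + u(-72) = 43210 + 0 = 43210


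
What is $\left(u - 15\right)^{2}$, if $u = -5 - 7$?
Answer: $729$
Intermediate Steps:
$u = -12$
$\left(u - 15\right)^{2} = \left(-12 - 15\right)^{2} = \left(-27\right)^{2} = 729$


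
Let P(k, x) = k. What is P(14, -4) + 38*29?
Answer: 1116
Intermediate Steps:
P(14, -4) + 38*29 = 14 + 38*29 = 14 + 1102 = 1116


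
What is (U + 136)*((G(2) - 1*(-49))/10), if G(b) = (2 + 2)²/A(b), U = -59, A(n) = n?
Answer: 4389/10 ≈ 438.90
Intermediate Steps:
G(b) = 16/b (G(b) = (2 + 2)²/b = 4²/b = 16/b)
(U + 136)*((G(2) - 1*(-49))/10) = (-59 + 136)*((16/2 - 1*(-49))/10) = 77*((16*(½) + 49)*(⅒)) = 77*((8 + 49)*(⅒)) = 77*(57*(⅒)) = 77*(57/10) = 4389/10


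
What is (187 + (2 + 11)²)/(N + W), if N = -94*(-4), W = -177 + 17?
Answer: 89/54 ≈ 1.6481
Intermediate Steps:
W = -160
N = 376
(187 + (2 + 11)²)/(N + W) = (187 + (2 + 11)²)/(376 - 160) = (187 + 13²)/216 = (187 + 169)*(1/216) = 356*(1/216) = 89/54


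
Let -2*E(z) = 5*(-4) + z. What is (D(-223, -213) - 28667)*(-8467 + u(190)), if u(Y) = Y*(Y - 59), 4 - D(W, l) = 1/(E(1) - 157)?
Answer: -138866039609/295 ≈ -4.7073e+8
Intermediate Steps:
E(z) = 10 - z/2 (E(z) = -(5*(-4) + z)/2 = -(-20 + z)/2 = 10 - z/2)
D(W, l) = 1182/295 (D(W, l) = 4 - 1/((10 - ½*1) - 157) = 4 - 1/((10 - ½) - 157) = 4 - 1/(19/2 - 157) = 4 - 1/(-295/2) = 4 - 1*(-2/295) = 4 + 2/295 = 1182/295)
u(Y) = Y*(-59 + Y)
(D(-223, -213) - 28667)*(-8467 + u(190)) = (1182/295 - 28667)*(-8467 + 190*(-59 + 190)) = -8455583*(-8467 + 190*131)/295 = -8455583*(-8467 + 24890)/295 = -8455583/295*16423 = -138866039609/295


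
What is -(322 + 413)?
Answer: -735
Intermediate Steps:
-(322 + 413) = -1*735 = -735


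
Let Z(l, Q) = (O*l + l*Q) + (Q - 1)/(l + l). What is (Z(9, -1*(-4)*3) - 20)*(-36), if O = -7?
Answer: -922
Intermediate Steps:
Z(l, Q) = -7*l + Q*l + (-1 + Q)/(2*l) (Z(l, Q) = (-7*l + l*Q) + (Q - 1)/(l + l) = (-7*l + Q*l) + (-1 + Q)/((2*l)) = (-7*l + Q*l) + (-1 + Q)*(1/(2*l)) = (-7*l + Q*l) + (-1 + Q)/(2*l) = -7*l + Q*l + (-1 + Q)/(2*l))
(Z(9, -1*(-4)*3) - 20)*(-36) = ((½)*(-1 - 1*(-4)*3 + 2*9²*(-7 - 1*(-4)*3))/9 - 20)*(-36) = ((½)*(⅑)*(-1 + 4*3 + 2*81*(-7 + 4*3)) - 20)*(-36) = ((½)*(⅑)*(-1 + 12 + 2*81*(-7 + 12)) - 20)*(-36) = ((½)*(⅑)*(-1 + 12 + 2*81*5) - 20)*(-36) = ((½)*(⅑)*(-1 + 12 + 810) - 20)*(-36) = ((½)*(⅑)*821 - 20)*(-36) = (821/18 - 20)*(-36) = (461/18)*(-36) = -922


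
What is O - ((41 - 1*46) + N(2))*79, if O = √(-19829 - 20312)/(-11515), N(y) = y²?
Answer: 79 - I*√40141/11515 ≈ 79.0 - 0.017399*I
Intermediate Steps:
O = -I*√40141/11515 (O = √(-40141)*(-1/11515) = (I*√40141)*(-1/11515) = -I*√40141/11515 ≈ -0.017399*I)
O - ((41 - 1*46) + N(2))*79 = -I*√40141/11515 - ((41 - 1*46) + 2²)*79 = -I*√40141/11515 - ((41 - 46) + 4)*79 = -I*√40141/11515 - (-5 + 4)*79 = -I*√40141/11515 - (-1)*79 = -I*√40141/11515 - 1*(-79) = -I*√40141/11515 + 79 = 79 - I*√40141/11515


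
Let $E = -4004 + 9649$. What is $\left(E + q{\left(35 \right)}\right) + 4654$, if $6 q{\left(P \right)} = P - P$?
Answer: $10299$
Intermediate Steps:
$E = 5645$
$q{\left(P \right)} = 0$ ($q{\left(P \right)} = \frac{P - P}{6} = \frac{1}{6} \cdot 0 = 0$)
$\left(E + q{\left(35 \right)}\right) + 4654 = \left(5645 + 0\right) + 4654 = 5645 + 4654 = 10299$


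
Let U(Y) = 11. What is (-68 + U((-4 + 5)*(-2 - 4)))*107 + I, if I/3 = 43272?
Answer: 123717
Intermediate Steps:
I = 129816 (I = 3*43272 = 129816)
(-68 + U((-4 + 5)*(-2 - 4)))*107 + I = (-68 + 11)*107 + 129816 = -57*107 + 129816 = -6099 + 129816 = 123717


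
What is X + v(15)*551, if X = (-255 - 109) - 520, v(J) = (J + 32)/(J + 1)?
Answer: 11753/16 ≈ 734.56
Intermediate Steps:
v(J) = (32 + J)/(1 + J)
X = -884 (X = -364 - 520 = -884)
X + v(15)*551 = -884 + ((32 + 15)/(1 + 15))*551 = -884 + (47/16)*551 = -884 + 25897/16 = 11753/16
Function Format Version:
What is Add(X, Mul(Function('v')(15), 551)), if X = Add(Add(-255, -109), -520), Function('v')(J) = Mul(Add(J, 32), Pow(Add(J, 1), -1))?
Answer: Rational(11753, 16) ≈ 734.56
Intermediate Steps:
Function('v')(J) = Mul(Pow(Add(1, J), -1), Add(32, J)) (Function('v')(J) = Mul(Add(32, J), Pow(Add(1, J), -1)) = Mul(Pow(Add(1, J), -1), Add(32, J)))
X = -884 (X = Add(-364, -520) = -884)
Add(X, Mul(Function('v')(15), 551)) = Add(-884, Mul(Mul(Pow(Add(1, 15), -1), Add(32, 15)), 551)) = Add(-884, Mul(Mul(Pow(16, -1), 47), 551)) = Add(-884, Mul(Mul(Rational(1, 16), 47), 551)) = Add(-884, Mul(Rational(47, 16), 551)) = Add(-884, Rational(25897, 16)) = Rational(11753, 16)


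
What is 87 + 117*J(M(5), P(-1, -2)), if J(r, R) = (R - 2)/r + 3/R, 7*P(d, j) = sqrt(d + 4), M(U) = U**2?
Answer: 1941/25 + 143442*sqrt(3)/175 ≈ 1497.3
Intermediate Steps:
P(d, j) = sqrt(4 + d)/7 (P(d, j) = sqrt(d + 4)/7 = sqrt(4 + d)/7)
J(r, R) = 3/R + (-2 + R)/r (J(r, R) = (-2 + R)/r + 3/R = 3/R + (-2 + R)/r)
87 + 117*J(M(5), P(-1, -2)) = 87 + 117*(-2/(5**2) + 3/((sqrt(4 - 1)/7)) + (sqrt(4 - 1)/7)/(5**2)) = 87 + 117*(-2/25 + 3/((sqrt(3)/7)) + (sqrt(3)/7)/25) = 87 + 117*(-2*1/25 + 3*(7*sqrt(3)/3) + (sqrt(3)/7)*(1/25)) = 87 + 117*(-2/25 + 7*sqrt(3) + sqrt(3)/175) = 87 + 117*(-2/25 + 1226*sqrt(3)/175) = 87 + (-234/25 + 143442*sqrt(3)/175) = 1941/25 + 143442*sqrt(3)/175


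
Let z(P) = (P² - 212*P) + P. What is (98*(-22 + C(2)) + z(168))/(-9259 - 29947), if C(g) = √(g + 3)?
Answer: 4690/19603 - 49*√5/19603 ≈ 0.23366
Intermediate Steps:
C(g) = √(3 + g)
z(P) = P² - 211*P
(98*(-22 + C(2)) + z(168))/(-9259 - 29947) = (98*(-22 + √(3 + 2)) + 168*(-211 + 168))/(-9259 - 29947) = (98*(-22 + √5) + 168*(-43))/(-39206) = ((-2156 + 98*√5) - 7224)*(-1/39206) = (-9380 + 98*√5)*(-1/39206) = 4690/19603 - 49*√5/19603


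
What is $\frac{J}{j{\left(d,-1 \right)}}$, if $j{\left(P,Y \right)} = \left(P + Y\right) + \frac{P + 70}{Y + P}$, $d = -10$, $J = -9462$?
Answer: $\frac{104082}{181} \approx 575.04$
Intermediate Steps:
$j{\left(P,Y \right)} = P + Y + \frac{70 + P}{P + Y}$ ($j{\left(P,Y \right)} = \left(P + Y\right) + \frac{70 + P}{P + Y} = P + Y + \frac{70 + P}{P + Y}$)
$\frac{J}{j{\left(d,-1 \right)}} = - \frac{9462}{\frac{1}{-10 - 1} \left(70 - 10 + \left(-10\right)^{2} + \left(-1\right)^{2} + 2 \left(-10\right) \left(-1\right)\right)} = - \frac{9462}{\frac{1}{-11} \left(70 - 10 + 100 + 1 + 20\right)} = - \frac{9462}{\left(- \frac{1}{11}\right) 181} = - \frac{9462}{- \frac{181}{11}} = \left(-9462\right) \left(- \frac{11}{181}\right) = \frac{104082}{181}$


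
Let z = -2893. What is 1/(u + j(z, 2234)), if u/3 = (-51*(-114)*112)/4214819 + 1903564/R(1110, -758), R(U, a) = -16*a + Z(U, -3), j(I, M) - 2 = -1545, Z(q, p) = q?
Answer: -3985412423/4428391823639 ≈ -0.00089997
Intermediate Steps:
j(I, M) = -1543 (j(I, M) = 2 - 1545 = -1543)
R(U, a) = U - 16*a (R(U, a) = -16*a + U = U - 16*a)
u = 1721099545050/3985412423 (u = 3*((-51*(-114)*112)/4214819 + 1903564/(1110 - 16*(-758))) = 3*((5814*112)*(1/4214819) + 1903564/(1110 + 12128)) = 3*(651168*(1/4214819) + 1903564/13238) = 3*(93024/602117 + 1903564*(1/13238)) = 3*(93024/602117 + 951782/6619) = 3*(573699848350/3985412423) = 1721099545050/3985412423 ≈ 431.85)
1/(u + j(z, 2234)) = 1/(1721099545050/3985412423 - 1543) = 1/(-4428391823639/3985412423) = -3985412423/4428391823639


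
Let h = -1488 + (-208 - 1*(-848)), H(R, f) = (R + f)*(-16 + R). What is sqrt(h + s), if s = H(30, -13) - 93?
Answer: I*sqrt(703) ≈ 26.514*I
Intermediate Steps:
H(R, f) = (-16 + R)*(R + f)
h = -848 (h = -1488 + (-208 + 848) = -1488 + 640 = -848)
s = 145 (s = (30**2 - 16*30 - 16*(-13) + 30*(-13)) - 93 = (900 - 480 + 208 - 390) - 93 = 238 - 93 = 145)
sqrt(h + s) = sqrt(-848 + 145) = sqrt(-703) = I*sqrt(703)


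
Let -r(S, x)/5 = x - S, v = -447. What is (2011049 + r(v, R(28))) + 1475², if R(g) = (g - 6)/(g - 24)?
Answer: 8368823/2 ≈ 4.1844e+6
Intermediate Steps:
R(g) = (-6 + g)/(-24 + g)
r(S, x) = -5*x + 5*S (r(S, x) = -5*(x - S) = -5*x + 5*S)
(2011049 + r(v, R(28))) + 1475² = (2011049 + (-5*(-6 + 28)/(-24 + 28) + 5*(-447))) + 1475² = (2011049 + (-5*22/4 - 2235)) + 2175625 = (2011049 + (-5*11/2 - 2235)) + 2175625 = (2011049 + (-55/2 - 2235)) + 2175625 = (2011049 - 4525/2) + 2175625 = 4017573/2 + 2175625 = 8368823/2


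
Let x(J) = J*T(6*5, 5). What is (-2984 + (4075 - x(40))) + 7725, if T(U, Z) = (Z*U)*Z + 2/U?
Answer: -63560/3 ≈ -21187.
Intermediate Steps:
T(U, Z) = 2/U + U*Z² (T(U, Z) = (U*Z)*Z + 2/U = U*Z² + 2/U = 2/U + U*Z²)
x(J) = 11251*J/15 (x(J) = J*(2/((6*5)) + (6*5)*5²) = J*(2/30 + 30*25) = J*(2*(1/30) + 750) = J*(1/15 + 750) = J*(11251/15) = 11251*J/15)
(-2984 + (4075 - x(40))) + 7725 = (-2984 + (4075 - 11251*40/15)) + 7725 = (-2984 + (4075 - 1*90008/3)) + 7725 = (-2984 + (4075 - 90008/3)) + 7725 = (-2984 - 77783/3) + 7725 = -86735/3 + 7725 = -63560/3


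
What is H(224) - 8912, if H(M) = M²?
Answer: 41264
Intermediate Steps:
H(224) - 8912 = 224² - 8912 = 50176 - 8912 = 41264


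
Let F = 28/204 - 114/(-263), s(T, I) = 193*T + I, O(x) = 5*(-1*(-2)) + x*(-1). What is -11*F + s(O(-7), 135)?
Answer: 45734603/13413 ≈ 3409.7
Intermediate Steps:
O(x) = 10 - x (O(x) = 5*2 - x = 10 - x)
s(T, I) = I + 193*T
F = 7655/13413 (F = 28*(1/204) - 114*(-1/263) = 7/51 + 114/263 = 7655/13413 ≈ 0.57071)
-11*F + s(O(-7), 135) = -11*7655/13413 + (135 + 193*(10 - 1*(-7))) = -84205/13413 + (135 + 193*(10 + 7)) = -84205/13413 + (135 + 193*17) = -84205/13413 + (135 + 3281) = -84205/13413 + 3416 = 45734603/13413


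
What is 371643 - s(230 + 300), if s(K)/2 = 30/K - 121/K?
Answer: 98485486/265 ≈ 3.7164e+5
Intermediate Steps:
s(K) = -182/K (s(K) = 2*(30/K - 121/K) = 2*(-91/K) = -182/K)
371643 - s(230 + 300) = 371643 - (-182)/(230 + 300) = 371643 - (-182)/530 = 371643 - 1*(-91/265) = 371643 + 91/265 = 98485486/265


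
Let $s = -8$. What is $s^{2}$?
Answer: $64$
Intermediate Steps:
$s^{2} = \left(-8\right)^{2} = 64$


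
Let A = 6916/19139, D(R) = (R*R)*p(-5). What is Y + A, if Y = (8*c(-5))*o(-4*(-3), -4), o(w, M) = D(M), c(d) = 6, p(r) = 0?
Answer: 6916/19139 ≈ 0.36136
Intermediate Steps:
D(R) = 0 (D(R) = (R*R)*0 = R²*0 = 0)
o(w, M) = 0
A = 6916/19139 (A = 6916*(1/19139) = 6916/19139 ≈ 0.36136)
Y = 0 (Y = (8*6)*0 = 48*0 = 0)
Y + A = 0 + 6916/19139 = 6916/19139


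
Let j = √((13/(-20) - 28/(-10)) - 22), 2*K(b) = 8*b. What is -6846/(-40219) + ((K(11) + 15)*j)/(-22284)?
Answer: 6846/40219 - 59*I*√1985/222840 ≈ 0.17022 - 0.011796*I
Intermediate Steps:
K(b) = 4*b (K(b) = (8*b)/2 = 4*b)
j = I*√1985/10 (j = √((13*(-1/20) - 28*(-⅒)) - 22) = √((-13/20 + 14/5) - 22) = √(43/20 - 22) = √(-397/20) = I*√1985/10 ≈ 4.4553*I)
-6846/(-40219) + ((K(11) + 15)*j)/(-22284) = -6846/(-40219) + ((4*11 + 15)*(I*√1985/10))/(-22284) = -6846*(-1/40219) + ((44 + 15)*(I*√1985/10))*(-1/22284) = 6846/40219 + (59*(I*√1985/10))*(-1/22284) = 6846/40219 + (59*I*√1985/10)*(-1/22284) = 6846/40219 - 59*I*√1985/222840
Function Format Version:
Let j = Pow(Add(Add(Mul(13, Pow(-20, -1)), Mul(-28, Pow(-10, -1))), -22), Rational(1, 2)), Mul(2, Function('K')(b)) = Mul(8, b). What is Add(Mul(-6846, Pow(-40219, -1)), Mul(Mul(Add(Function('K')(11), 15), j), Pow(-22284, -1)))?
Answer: Add(Rational(6846, 40219), Mul(Rational(-59, 222840), I, Pow(1985, Rational(1, 2)))) ≈ Add(0.17022, Mul(-0.011796, I))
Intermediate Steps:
Function('K')(b) = Mul(4, b) (Function('K')(b) = Mul(Rational(1, 2), Mul(8, b)) = Mul(4, b))
j = Mul(Rational(1, 10), I, Pow(1985, Rational(1, 2))) (j = Pow(Add(Add(Mul(13, Rational(-1, 20)), Mul(-28, Rational(-1, 10))), -22), Rational(1, 2)) = Pow(Add(Add(Rational(-13, 20), Rational(14, 5)), -22), Rational(1, 2)) = Pow(Add(Rational(43, 20), -22), Rational(1, 2)) = Pow(Rational(-397, 20), Rational(1, 2)) = Mul(Rational(1, 10), I, Pow(1985, Rational(1, 2))) ≈ Mul(4.4553, I))
Add(Mul(-6846, Pow(-40219, -1)), Mul(Mul(Add(Function('K')(11), 15), j), Pow(-22284, -1))) = Add(Mul(-6846, Pow(-40219, -1)), Mul(Mul(Add(Mul(4, 11), 15), Mul(Rational(1, 10), I, Pow(1985, Rational(1, 2)))), Pow(-22284, -1))) = Add(Mul(-6846, Rational(-1, 40219)), Mul(Mul(Add(44, 15), Mul(Rational(1, 10), I, Pow(1985, Rational(1, 2)))), Rational(-1, 22284))) = Add(Rational(6846, 40219), Mul(Mul(59, Mul(Rational(1, 10), I, Pow(1985, Rational(1, 2)))), Rational(-1, 22284))) = Add(Rational(6846, 40219), Mul(Mul(Rational(59, 10), I, Pow(1985, Rational(1, 2))), Rational(-1, 22284))) = Add(Rational(6846, 40219), Mul(Rational(-59, 222840), I, Pow(1985, Rational(1, 2))))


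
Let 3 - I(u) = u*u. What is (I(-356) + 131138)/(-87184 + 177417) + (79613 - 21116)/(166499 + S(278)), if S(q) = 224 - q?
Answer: 6011550026/15018831685 ≈ 0.40027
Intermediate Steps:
I(u) = 3 - u² (I(u) = 3 - u*u = 3 - u²)
(I(-356) + 131138)/(-87184 + 177417) + (79613 - 21116)/(166499 + S(278)) = ((3 - 1*(-356)²) + 131138)/(-87184 + 177417) + (79613 - 21116)/(166499 + (224 - 1*278)) = ((3 - 1*126736) + 131138)/90233 + 58497/(166499 + (224 - 278)) = ((3 - 126736) + 131138)*(1/90233) + 58497/(166499 - 54) = (-126733 + 131138)*(1/90233) + 58497/166445 = 4405*(1/90233) + 58497*(1/166445) = 4405/90233 + 58497/166445 = 6011550026/15018831685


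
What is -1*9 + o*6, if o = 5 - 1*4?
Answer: -3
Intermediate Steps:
o = 1 (o = 5 - 4 = 1)
-1*9 + o*6 = -1*9 + 1*6 = -9 + 6 = -3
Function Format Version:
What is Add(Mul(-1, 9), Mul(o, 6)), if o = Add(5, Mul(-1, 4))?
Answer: -3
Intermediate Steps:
o = 1 (o = Add(5, -4) = 1)
Add(Mul(-1, 9), Mul(o, 6)) = Add(Mul(-1, 9), Mul(1, 6)) = Add(-9, 6) = -3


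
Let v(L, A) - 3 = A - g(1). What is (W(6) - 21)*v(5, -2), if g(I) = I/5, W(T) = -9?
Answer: -24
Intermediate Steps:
g(I) = I/5 (g(I) = I*(⅕) = I/5)
v(L, A) = 14/5 + A (v(L, A) = 3 + (A - 1/5) = 3 + (A - 1*⅕) = 3 + (A - ⅕) = 3 + (-⅕ + A) = 14/5 + A)
(W(6) - 21)*v(5, -2) = (-9 - 21)*(14/5 - 2) = -30*⅘ = -24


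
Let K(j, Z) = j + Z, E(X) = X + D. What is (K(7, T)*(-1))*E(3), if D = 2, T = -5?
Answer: -10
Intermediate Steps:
E(X) = 2 + X (E(X) = X + 2 = 2 + X)
K(j, Z) = Z + j
(K(7, T)*(-1))*E(3) = ((-5 + 7)*(-1))*(2 + 3) = (2*(-1))*5 = -2*5 = -10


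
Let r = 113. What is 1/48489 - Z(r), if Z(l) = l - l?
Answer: 1/48489 ≈ 2.0623e-5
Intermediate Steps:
Z(l) = 0
1/48489 - Z(r) = 1/48489 - 1*0 = 1/48489 + 0 = 1/48489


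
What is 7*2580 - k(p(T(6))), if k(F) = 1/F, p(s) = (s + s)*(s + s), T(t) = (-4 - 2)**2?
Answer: 93623039/5184 ≈ 18060.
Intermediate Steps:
T(t) = 36 (T(t) = (-6)**2 = 36)
p(s) = 4*s**2 (p(s) = (2*s)*(2*s) = 4*s**2)
7*2580 - k(p(T(6))) = 7*2580 - 1/(4*36**2) = 18060 - 1/(4*1296) = 18060 - 1/5184 = 93623039/5184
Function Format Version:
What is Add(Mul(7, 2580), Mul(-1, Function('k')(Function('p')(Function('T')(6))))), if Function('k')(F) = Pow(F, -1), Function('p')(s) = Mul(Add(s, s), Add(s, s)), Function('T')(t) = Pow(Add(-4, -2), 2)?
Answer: Rational(93623039, 5184) ≈ 18060.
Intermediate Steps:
Function('T')(t) = 36 (Function('T')(t) = Pow(-6, 2) = 36)
Function('p')(s) = Mul(4, Pow(s, 2)) (Function('p')(s) = Mul(Mul(2, s), Mul(2, s)) = Mul(4, Pow(s, 2)))
Add(Mul(7, 2580), Mul(-1, Function('k')(Function('p')(Function('T')(6))))) = Add(Mul(7, 2580), Mul(-1, Pow(Mul(4, Pow(36, 2)), -1))) = Add(18060, Mul(-1, Pow(Mul(4, 1296), -1))) = Add(18060, Mul(-1, Pow(5184, -1))) = Add(18060, Mul(-1, Rational(1, 5184))) = Add(18060, Rational(-1, 5184)) = Rational(93623039, 5184)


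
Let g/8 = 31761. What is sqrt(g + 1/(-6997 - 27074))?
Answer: sqrt(294953745687537)/34071 ≈ 504.07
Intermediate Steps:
g = 254088 (g = 8*31761 = 254088)
sqrt(g + 1/(-6997 - 27074)) = sqrt(254088 + 1/(-6997 - 27074)) = sqrt(254088 + 1/(-34071)) = sqrt(254088 - 1/34071) = sqrt(8657032247/34071) = sqrt(294953745687537)/34071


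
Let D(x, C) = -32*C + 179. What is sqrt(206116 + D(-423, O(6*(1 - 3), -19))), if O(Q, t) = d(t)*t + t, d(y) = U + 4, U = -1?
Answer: sqrt(208727) ≈ 456.87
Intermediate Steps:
d(y) = 3 (d(y) = -1 + 4 = 3)
O(Q, t) = 4*t (O(Q, t) = 3*t + t = 4*t)
D(x, C) = 179 - 32*C
sqrt(206116 + D(-423, O(6*(1 - 3), -19))) = sqrt(206116 + (179 - 128*(-19))) = sqrt(206116 + (179 - 32*(-76))) = sqrt(206116 + (179 + 2432)) = sqrt(206116 + 2611) = sqrt(208727)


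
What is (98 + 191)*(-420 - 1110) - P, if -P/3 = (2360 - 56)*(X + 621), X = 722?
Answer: 8840646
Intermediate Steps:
P = -9282816 (P = -3*(2360 - 56)*(722 + 621) = -6912*1343 = -3*3094272 = -9282816)
(98 + 191)*(-420 - 1110) - P = (98 + 191)*(-420 - 1110) - 1*(-9282816) = 289*(-1530) + 9282816 = -442170 + 9282816 = 8840646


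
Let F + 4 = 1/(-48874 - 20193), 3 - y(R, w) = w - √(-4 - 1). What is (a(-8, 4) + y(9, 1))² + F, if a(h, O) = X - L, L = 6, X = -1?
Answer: 1105071/69067 - 10*I*√5 ≈ 16.0 - 22.361*I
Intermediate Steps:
y(R, w) = 3 - w + I*√5 (y(R, w) = 3 - (w - √(-4 - 1)) = 3 - (w - √(-5)) = 3 - (w - I*√5) = 3 + (-w + I*√5) = 3 - w + I*√5)
a(h, O) = -7 (a(h, O) = -1 - 1*6 = -1 - 6 = -7)
F = -276269/69067 (F = -4 + 1/(-48874 - 20193) = -4 + 1/(-69067) = -4 - 1/69067 = -276269/69067 ≈ -4.0000)
(a(-8, 4) + y(9, 1))² + F = (-7 + (3 - 1*1 + I*√5))² - 276269/69067 = (-7 + (3 - 1 + I*√5))² - 276269/69067 = (-7 + (2 + I*√5))² - 276269/69067 = (-5 + I*√5)² - 276269/69067 = -276269/69067 + (-5 + I*√5)²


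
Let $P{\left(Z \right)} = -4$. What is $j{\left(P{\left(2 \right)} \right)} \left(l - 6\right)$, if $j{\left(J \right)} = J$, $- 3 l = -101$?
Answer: $- \frac{332}{3} \approx -110.67$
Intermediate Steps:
$l = \frac{101}{3}$ ($l = \left(- \frac{1}{3}\right) \left(-101\right) = \frac{101}{3} \approx 33.667$)
$j{\left(P{\left(2 \right)} \right)} \left(l - 6\right) = - 4 \left(\frac{101}{3} - 6\right) = \left(-4\right) \frac{83}{3} = - \frac{332}{3}$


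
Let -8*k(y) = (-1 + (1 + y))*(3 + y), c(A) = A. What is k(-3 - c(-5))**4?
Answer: 625/256 ≈ 2.4414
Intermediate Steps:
k(y) = -y*(3 + y)/8 (k(y) = -(-1 + (1 + y))*(3 + y)/8 = -y*(3 + y)/8)
k(-3 - c(-5))**4 = (-(-3 - 1*(-5))*(3 + (-3 - 1*(-5)))/8)**4 = (-(-3 + 5)*(3 + (-3 + 5))/8)**4 = (-1/8*2*(3 + 2))**4 = (-1/8*2*5)**4 = (-5/4)**4 = 625/256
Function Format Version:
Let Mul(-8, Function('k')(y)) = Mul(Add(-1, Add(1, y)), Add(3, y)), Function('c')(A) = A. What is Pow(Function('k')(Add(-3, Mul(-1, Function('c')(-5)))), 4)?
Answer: Rational(625, 256) ≈ 2.4414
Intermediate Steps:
Function('k')(y) = Mul(Rational(-1, 8), y, Add(3, y)) (Function('k')(y) = Mul(Rational(-1, 8), Mul(Add(-1, Add(1, y)), Add(3, y))) = Mul(Rational(-1, 8), Mul(y, Add(3, y))) = Mul(Rational(-1, 8), y, Add(3, y)))
Pow(Function('k')(Add(-3, Mul(-1, Function('c')(-5)))), 4) = Pow(Mul(Rational(-1, 8), Add(-3, Mul(-1, -5)), Add(3, Add(-3, Mul(-1, -5)))), 4) = Pow(Mul(Rational(-1, 8), Add(-3, 5), Add(3, Add(-3, 5))), 4) = Pow(Mul(Rational(-1, 8), 2, Add(3, 2)), 4) = Pow(Mul(Rational(-1, 8), 2, 5), 4) = Pow(Rational(-5, 4), 4) = Rational(625, 256)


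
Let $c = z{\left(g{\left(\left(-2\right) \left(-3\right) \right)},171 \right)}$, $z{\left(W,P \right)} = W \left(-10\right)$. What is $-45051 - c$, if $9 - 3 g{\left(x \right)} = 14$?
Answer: $- \frac{135203}{3} \approx -45068.0$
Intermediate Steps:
$g{\left(x \right)} = - \frac{5}{3}$ ($g{\left(x \right)} = 3 - \frac{14}{3} = - \frac{5}{3}$)
$z{\left(W,P \right)} = - 10 W$
$c = \frac{50}{3}$ ($c = \left(-10\right) \left(- \frac{5}{3}\right) = \frac{50}{3} \approx 16.667$)
$-45051 - c = -45051 - \frac{50}{3} = - \frac{135203}{3}$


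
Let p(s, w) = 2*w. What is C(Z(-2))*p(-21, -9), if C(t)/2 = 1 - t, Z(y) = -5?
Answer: -216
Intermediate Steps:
C(t) = 2 - 2*t (C(t) = 2*(1 - t) = 2 - 2*t)
C(Z(-2))*p(-21, -9) = (2 - 2*(-5))*(2*(-9)) = (2 + 10)*(-18) = 12*(-18) = -216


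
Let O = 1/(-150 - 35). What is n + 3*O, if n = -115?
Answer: -21278/185 ≈ -115.02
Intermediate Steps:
O = -1/185 (O = 1/(-185) = -1/185 ≈ -0.0054054)
n + 3*O = -115 + 3*(-1/185) = -115 - 3/185 = -21278/185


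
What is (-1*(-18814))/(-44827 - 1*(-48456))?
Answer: 18814/3629 ≈ 5.1843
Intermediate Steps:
(-1*(-18814))/(-44827 - 1*(-48456)) = 18814/(-44827 + 48456) = 18814/3629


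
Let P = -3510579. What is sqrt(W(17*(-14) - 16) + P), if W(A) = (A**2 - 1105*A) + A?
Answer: I*sqrt(3165647) ≈ 1779.2*I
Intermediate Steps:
W(A) = A**2 - 1104*A
sqrt(W(17*(-14) - 16) + P) = sqrt((17*(-14) - 16)*(-1104 + (17*(-14) - 16)) - 3510579) = sqrt((-238 - 16)*(-1104 + (-238 - 16)) - 3510579) = sqrt(-254*(-1104 - 254) - 3510579) = sqrt(-254*(-1358) - 3510579) = sqrt(344932 - 3510579) = sqrt(-3165647) = I*sqrt(3165647)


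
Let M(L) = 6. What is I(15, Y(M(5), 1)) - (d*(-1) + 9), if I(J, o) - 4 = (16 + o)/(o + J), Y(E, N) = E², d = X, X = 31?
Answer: 1378/51 ≈ 27.020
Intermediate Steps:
d = 31
I(J, o) = 4 + (16 + o)/(J + o) (I(J, o) = 4 + (16 + o)/(o + J) = 4 + (16 + o)/(J + o))
I(15, Y(M(5), 1)) - (d*(-1) + 9) = (16 + 4*15 + 5*6²)/(15 + 6²) - (31*(-1) + 9) = (16 + 60 + 5*36)/(15 + 36) - (-31 + 9) = (16 + 60 + 180)/51 - 1*(-22) = (1/51)*256 + 22 = 256/51 + 22 = 1378/51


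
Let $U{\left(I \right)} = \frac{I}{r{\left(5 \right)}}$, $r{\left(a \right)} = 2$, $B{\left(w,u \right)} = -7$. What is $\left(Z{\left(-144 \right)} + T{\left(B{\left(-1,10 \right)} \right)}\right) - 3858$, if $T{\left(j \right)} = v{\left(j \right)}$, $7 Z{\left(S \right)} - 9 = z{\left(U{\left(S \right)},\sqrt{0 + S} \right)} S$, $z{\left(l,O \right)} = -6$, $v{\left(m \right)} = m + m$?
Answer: $- \frac{26231}{7} \approx -3747.3$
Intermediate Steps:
$v{\left(m \right)} = 2 m$
$U{\left(I \right)} = \frac{I}{2}$
$Z{\left(S \right)} = \frac{9}{7} - \frac{6 S}{7}$ ($Z{\left(S \right)} = \frac{9}{7} + \frac{\left(-6\right) S}{7} = \frac{9}{7} - \frac{6 S}{7}$)
$T{\left(j \right)} = 2 j$
$\left(Z{\left(-144 \right)} + T{\left(B{\left(-1,10 \right)} \right)}\right) - 3858 = \left(\left(\frac{9}{7} - - \frac{864}{7}\right) + 2 \left(-7\right)\right) - 3858 = \left(\left(\frac{9}{7} + \frac{864}{7}\right) - 14\right) - 3858 = \left(\frac{873}{7} - 14\right) - 3858 = \frac{775}{7} - 3858 = - \frac{26231}{7}$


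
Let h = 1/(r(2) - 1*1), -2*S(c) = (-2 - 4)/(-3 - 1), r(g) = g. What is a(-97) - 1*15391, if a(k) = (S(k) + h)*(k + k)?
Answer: -30879/2 ≈ -15440.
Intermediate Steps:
S(c) = -¾ (S(c) = -(-2 - 4)/(2*(-3 - 1)) = -(-3)/(-4) = -(-3)*(-1)/4 = -½*3/2 = -¾)
h = 1 (h = 1/(2 - 1*1) = 1/(2 - 1) = 1/1 = 1*1 = 1)
a(k) = k/2 (a(k) = (-¾ + 1)*(k + k) = (2*k)/4 = k/2)
a(-97) - 1*15391 = (½)*(-97) - 1*15391 = -97/2 - 15391 = -30879/2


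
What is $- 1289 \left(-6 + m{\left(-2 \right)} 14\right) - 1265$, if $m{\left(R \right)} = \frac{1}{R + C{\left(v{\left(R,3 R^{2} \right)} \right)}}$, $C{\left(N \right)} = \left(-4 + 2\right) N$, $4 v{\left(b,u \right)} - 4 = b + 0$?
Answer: $\frac{37453}{3} \approx 12484.0$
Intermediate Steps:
$v{\left(b,u \right)} = 1 + \frac{b}{4}$ ($v{\left(b,u \right)} = 1 + \frac{b + 0}{4} = 1 + \frac{b}{4}$)
$C{\left(N \right)} = - 2 N$
$m{\left(R \right)} = \frac{1}{-2 + \frac{R}{2}}$ ($m{\left(R \right)} = \frac{1}{R - 2 \left(1 + \frac{R}{4}\right)} = \frac{1}{R - \left(2 + \frac{R}{2}\right)} = \frac{1}{-2 + \frac{R}{2}}$)
$- 1289 \left(-6 + m{\left(-2 \right)} 14\right) - 1265 = - 1289 \left(-6 + \frac{2}{-4 - 2} \cdot 14\right) - 1265 = - 1289 \left(-6 + \frac{2}{-6} \cdot 14\right) - 1265 = - 1289 \left(-6 + 2 \left(- \frac{1}{6}\right) 14\right) - 1265 = - 1289 \left(-6 - \frac{14}{3}\right) - 1265 = \left(-1289\right) \left(- \frac{32}{3}\right) - 1265 = \frac{41248}{3} - 1265 = \frac{37453}{3}$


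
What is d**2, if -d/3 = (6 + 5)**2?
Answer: 131769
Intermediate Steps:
d = -363 (d = -3*(6 + 5)**2 = -3*11**2 = -3*121 = -363)
d**2 = (-363)**2 = 131769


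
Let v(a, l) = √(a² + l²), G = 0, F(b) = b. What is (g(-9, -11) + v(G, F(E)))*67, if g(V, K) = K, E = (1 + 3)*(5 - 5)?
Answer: -737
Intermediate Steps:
E = 0 (E = 4*0 = 0)
(g(-9, -11) + v(G, F(E)))*67 = (-11 + √(0² + 0²))*67 = (-11 + √(0 + 0))*67 = (-11 + √0)*67 = (-11 + 0)*67 = -11*67 = -737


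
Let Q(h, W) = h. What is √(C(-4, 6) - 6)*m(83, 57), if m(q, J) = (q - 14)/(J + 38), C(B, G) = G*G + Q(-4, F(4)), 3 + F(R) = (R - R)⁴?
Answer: 69*√26/95 ≈ 3.7035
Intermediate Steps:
F(R) = -3 (F(R) = -3 + (R - R)⁴ = -3 + 0⁴ = -3 + 0 = -3)
C(B, G) = -4 + G² (C(B, G) = G*G - 4 = G² - 4 = -4 + G²)
m(q, J) = (-14 + q)/(38 + J)
√(C(-4, 6) - 6)*m(83, 57) = √((-4 + 6²) - 6)*((-14 + 83)/(38 + 57)) = √((-4 + 36) - 6)*(69/95) = √(32 - 6)*((1/95)*69) = √26*(69/95) = 69*√26/95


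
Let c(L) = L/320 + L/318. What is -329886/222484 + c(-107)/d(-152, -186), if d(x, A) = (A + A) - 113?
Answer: -2033234199607/1372548292800 ≈ -1.4814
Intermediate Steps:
d(x, A) = -113 + 2*A (d(x, A) = 2*A - 113 = -113 + 2*A)
c(L) = 319*L/50880 (c(L) = L*(1/320) + L*(1/318) = L/320 + L/318 = 319*L/50880)
-329886/222484 + c(-107)/d(-152, -186) = -329886/222484 + ((319/50880)*(-107))/(-113 + 2*(-186)) = -329886*1/222484 - 34133/(50880*(-113 - 372)) = -164943/111242 - 34133/50880/(-485) = -164943/111242 - 34133/50880*(-1/485) = -164943/111242 + 34133/24676800 = -2033234199607/1372548292800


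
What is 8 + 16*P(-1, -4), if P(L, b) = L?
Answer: -8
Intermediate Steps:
8 + 16*P(-1, -4) = 8 + 16*(-1) = 8 - 16 = -8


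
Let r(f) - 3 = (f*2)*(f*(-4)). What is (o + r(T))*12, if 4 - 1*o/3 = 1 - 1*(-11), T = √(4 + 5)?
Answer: -1116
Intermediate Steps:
T = 3 (T = √9 = 3)
r(f) = 3 - 8*f² (r(f) = 3 + (f*2)*(f*(-4)) = 3 + (2*f)*(-4*f) = 3 - 8*f²)
o = -24 (o = 12 - 3*(1 - 1*(-11)) = 12 - 3*(1 + 11) = 12 - 3*12 = 12 - 36 = -24)
(o + r(T))*12 = (-24 + (3 - 8*3²))*12 = (-24 + (3 - 8*9))*12 = (-24 + (3 - 72))*12 = (-24 - 69)*12 = -93*12 = -1116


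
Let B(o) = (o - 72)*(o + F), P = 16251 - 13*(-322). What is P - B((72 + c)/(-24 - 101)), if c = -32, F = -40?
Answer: 10950661/625 ≈ 17521.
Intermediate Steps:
P = 20437 (P = 16251 + 4186 = 20437)
B(o) = (-72 + o)*(-40 + o) (B(o) = (o - 72)*(o - 40) = (-72 + o)*(-40 + o))
P - B((72 + c)/(-24 - 101)) = 20437 - (2880 + ((72 - 32)/(-24 - 101))² - 112*(72 - 32)/(-24 - 101)) = 20437 - (2880 + (40/(-125))² - 4480/(-125)) = 20437 - (2880 + (40*(-1/125))² - 4480*(-1)/125) = 20437 - (2880 + (-8/25)² - 112*(-8/25)) = 20437 - (2880 + 64/625 + 896/25) = 20437 - 1*1822464/625 = 20437 - 1822464/625 = 10950661/625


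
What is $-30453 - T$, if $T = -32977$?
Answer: $2524$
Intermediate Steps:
$-30453 - T = -30453 - -32977 = -30453 + 32977 = 2524$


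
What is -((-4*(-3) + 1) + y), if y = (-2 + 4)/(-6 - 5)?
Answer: -141/11 ≈ -12.818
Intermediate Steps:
y = -2/11 (y = 2/(-11) = 2*(-1/11) = -2/11 ≈ -0.18182)
-((-4*(-3) + 1) + y) = -((-4*(-3) + 1) - 2/11) = -((12 + 1) - 2/11) = -(13 - 2/11) = -1*141/11 = -141/11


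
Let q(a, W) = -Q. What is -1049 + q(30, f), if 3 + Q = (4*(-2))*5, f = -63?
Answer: -1006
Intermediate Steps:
Q = -43 (Q = -3 + (4*(-2))*5 = -3 - 8*5 = -3 - 40 = -43)
q(a, W) = 43 (q(a, W) = -1*(-43) = 43)
-1049 + q(30, f) = -1049 + 43 = -1006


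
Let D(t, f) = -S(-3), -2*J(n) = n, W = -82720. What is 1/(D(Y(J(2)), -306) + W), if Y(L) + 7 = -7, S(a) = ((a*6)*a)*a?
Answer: -1/82558 ≈ -1.2113e-5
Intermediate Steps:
S(a) = 6*a³ (S(a) = ((6*a)*a)*a = (6*a²)*a = 6*a³)
J(n) = -n/2
Y(L) = -14 (Y(L) = -7 - 7 = -14)
D(t, f) = 162 (D(t, f) = -6*(-3)³ = -6*(-27) = -1*(-162) = 162)
1/(D(Y(J(2)), -306) + W) = 1/(162 - 82720) = 1/(-82558) = -1/82558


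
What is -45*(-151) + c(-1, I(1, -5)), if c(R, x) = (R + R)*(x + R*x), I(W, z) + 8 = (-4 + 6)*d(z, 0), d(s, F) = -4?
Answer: 6795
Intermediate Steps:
I(W, z) = -16 (I(W, z) = -8 + (-4 + 6)*(-4) = -8 + 2*(-4) = -8 - 8 = -16)
c(R, x) = 2*R*(x + R*x) (c(R, x) = (2*R)*(x + R*x) = 2*R*(x + R*x))
-45*(-151) + c(-1, I(1, -5)) = -45*(-151) + 2*(-1)*(-16)*(1 - 1) = 6795 + 2*(-1)*(-16)*0 = 6795 + 0 = 6795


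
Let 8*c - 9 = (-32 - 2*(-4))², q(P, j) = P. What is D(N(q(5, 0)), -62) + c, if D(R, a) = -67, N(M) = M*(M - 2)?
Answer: 49/8 ≈ 6.1250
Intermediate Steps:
N(M) = M*(-2 + M)
c = 585/8 (c = 9/8 + (-32 - 2*(-4))²/8 = 9/8 + (-32 + 8)²/8 = 9/8 + (⅛)*(-24)² = 9/8 + (⅛)*576 = 9/8 + 72 = 585/8 ≈ 73.125)
D(N(q(5, 0)), -62) + c = -67 + 585/8 = 49/8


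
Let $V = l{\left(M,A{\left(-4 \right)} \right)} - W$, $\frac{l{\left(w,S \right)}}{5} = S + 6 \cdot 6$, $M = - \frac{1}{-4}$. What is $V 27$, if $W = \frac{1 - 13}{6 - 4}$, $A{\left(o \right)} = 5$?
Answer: $5697$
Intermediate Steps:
$M = \frac{1}{4}$ ($M = \left(-1\right) \left(- \frac{1}{4}\right) = \frac{1}{4} \approx 0.25$)
$W = -6$ ($W = - \frac{12}{2} = \left(-12\right) \frac{1}{2} = -6$)
$l{\left(w,S \right)} = 180 + 5 S$ ($l{\left(w,S \right)} = 5 \left(S + 6 \cdot 6\right) = 5 \left(S + 36\right) = 5 \left(36 + S\right) = 180 + 5 S$)
$V = 211$ ($V = \left(180 + 5 \cdot 5\right) - -6 = \left(180 + 25\right) + 6 = 205 + 6 = 211$)
$V 27 = 211 \cdot 27 = 5697$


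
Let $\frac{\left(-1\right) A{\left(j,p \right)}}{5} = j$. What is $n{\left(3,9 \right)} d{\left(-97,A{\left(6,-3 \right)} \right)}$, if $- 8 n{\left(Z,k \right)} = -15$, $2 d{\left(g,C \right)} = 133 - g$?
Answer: $\frac{1725}{8} \approx 215.63$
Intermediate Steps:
$A{\left(j,p \right)} = - 5 j$
$d{\left(g,C \right)} = \frac{133}{2} - \frac{g}{2}$ ($d{\left(g,C \right)} = \frac{133 - g}{2} = \frac{133}{2} - \frac{g}{2}$)
$n{\left(Z,k \right)} = \frac{15}{8}$ ($n{\left(Z,k \right)} = \left(- \frac{1}{8}\right) \left(-15\right) = \frac{15}{8}$)
$n{\left(3,9 \right)} d{\left(-97,A{\left(6,-3 \right)} \right)} = \frac{15 \left(\frac{133}{2} - - \frac{97}{2}\right)}{8} = \frac{15 \left(\frac{133}{2} + \frac{97}{2}\right)}{8} = \frac{15}{8} \cdot 115 = \frac{1725}{8}$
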